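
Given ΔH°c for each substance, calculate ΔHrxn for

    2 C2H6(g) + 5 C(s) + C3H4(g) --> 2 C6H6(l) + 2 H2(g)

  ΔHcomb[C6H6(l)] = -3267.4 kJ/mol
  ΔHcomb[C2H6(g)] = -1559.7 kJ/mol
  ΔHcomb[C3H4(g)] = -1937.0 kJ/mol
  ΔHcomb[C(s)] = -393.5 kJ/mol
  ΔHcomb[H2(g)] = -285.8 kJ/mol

With combustion enthalpies, reactants minus products:
= [2·(-1559.7) + 5·(-393.5) + 1·(-1937.0)] − [2·(-3267.4) + 2·(-285.8)]
= 82.5 kJ/mol

ΔHrxn = 82.5 kJ/mol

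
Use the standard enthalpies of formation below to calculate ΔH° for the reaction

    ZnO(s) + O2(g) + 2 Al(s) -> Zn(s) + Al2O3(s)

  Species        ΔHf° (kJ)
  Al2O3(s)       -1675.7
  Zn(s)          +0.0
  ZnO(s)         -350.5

ΔH°rxn = Σ nΔHf°(products) − Σ nΔHf°(reactants).
Products: 1·(+0.0) + 1·(-1675.7) = -1675.7
Reactants: 1·(-350.5) + 1·(+0.0) + 2·(+0.0) = -350.5
ΔH° = (-1675.7) − (-350.5) = -1325.2 kJ

ΔH° = -1325.2 kJ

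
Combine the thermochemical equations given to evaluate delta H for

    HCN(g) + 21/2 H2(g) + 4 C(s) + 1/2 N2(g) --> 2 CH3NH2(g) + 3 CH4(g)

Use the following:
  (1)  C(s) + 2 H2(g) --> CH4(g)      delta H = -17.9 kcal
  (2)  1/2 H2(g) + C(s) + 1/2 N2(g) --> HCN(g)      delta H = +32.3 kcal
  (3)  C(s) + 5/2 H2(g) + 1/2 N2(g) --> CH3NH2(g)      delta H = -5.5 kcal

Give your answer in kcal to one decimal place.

delta H = -97.0 kcal

(1) × 3: (3)·(-17.9) = -53.7 kcal
(2) reversed: -32.3 kcal
(3) × 2: (2)·(-5.5) = -11.0 kcal
Combining the equations, delta H = (-53.7) + (-32.3) + (-11.0) = -97.0 kcal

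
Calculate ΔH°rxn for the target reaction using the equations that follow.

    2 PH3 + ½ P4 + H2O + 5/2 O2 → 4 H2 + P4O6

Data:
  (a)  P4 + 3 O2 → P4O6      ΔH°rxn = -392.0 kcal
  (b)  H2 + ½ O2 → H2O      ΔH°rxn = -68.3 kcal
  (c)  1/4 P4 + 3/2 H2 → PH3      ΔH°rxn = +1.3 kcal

(a) as written: -392.0 kcal
(b) reversed: +68.3 kcal
(c) reversed and × 2: (-2)·(+1.3) = -2.6 kcal
By Hess's law, ΔH°rxn = (-392.0) + (+68.3) + (-2.6) = -326.3 kcal

ΔH°rxn = -326.3 kcal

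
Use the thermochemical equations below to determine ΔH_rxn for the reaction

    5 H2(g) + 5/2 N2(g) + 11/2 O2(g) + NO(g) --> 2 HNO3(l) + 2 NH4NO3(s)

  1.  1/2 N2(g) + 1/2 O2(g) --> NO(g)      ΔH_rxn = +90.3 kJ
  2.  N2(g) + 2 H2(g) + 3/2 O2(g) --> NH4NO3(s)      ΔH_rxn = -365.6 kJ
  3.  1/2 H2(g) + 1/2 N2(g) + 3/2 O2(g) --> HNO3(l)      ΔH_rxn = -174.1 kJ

ΔH_rxn = -1169.7 kJ

eq. 1 reversed (reverse to put NO(g) on the reactant side): -90.3 kJ
eq. 2 × 2 (scale by 2 for the 2 NH4NO3(s)): (2)·(-365.6) = -731.2 kJ
eq. 3 × 2 (scale by 2 for the 2 HNO3(l)): (2)·(-174.1) = -348.2 kJ
ΔH_rxn = (-1)·(+90.3) + (2)·(-365.6) + (2)·(-174.1) = -1169.7 kJ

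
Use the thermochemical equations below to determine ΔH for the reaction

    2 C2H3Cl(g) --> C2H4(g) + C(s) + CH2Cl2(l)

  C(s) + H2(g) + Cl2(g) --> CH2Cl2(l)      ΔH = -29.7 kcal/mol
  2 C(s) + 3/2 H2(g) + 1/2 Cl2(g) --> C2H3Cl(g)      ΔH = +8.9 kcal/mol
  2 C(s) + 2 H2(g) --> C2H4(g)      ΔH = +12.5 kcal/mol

equation 1 as written: -29.7 kcal/mol
equation 2 reversed and × 2: (-2)·(+8.9) = -17.8 kcal/mol
equation 3 as written: +12.5 kcal/mol
ΔH = (1)·(-29.7) + (-2)·(+8.9) + (1)·(+12.5) = -35.0 kcal/mol

ΔH = -35.0 kcal/mol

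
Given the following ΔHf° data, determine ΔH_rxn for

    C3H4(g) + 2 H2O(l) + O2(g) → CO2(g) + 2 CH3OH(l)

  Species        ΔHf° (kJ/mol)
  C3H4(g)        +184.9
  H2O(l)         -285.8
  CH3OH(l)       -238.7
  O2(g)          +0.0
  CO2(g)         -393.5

ΔH_rxn = -484.2 kJ/mol

ΔH°rxn = Σ nΔHf°(products) − Σ nΔHf°(reactants).
Products: 1·(-393.5) + 2·(-238.7) = -870.9
Reactants: 1·(+184.9) + 2·(-285.8) + 1·(+0.0) = -386.7
ΔH_rxn = (-870.9) − (-386.7) = -484.2 kJ/mol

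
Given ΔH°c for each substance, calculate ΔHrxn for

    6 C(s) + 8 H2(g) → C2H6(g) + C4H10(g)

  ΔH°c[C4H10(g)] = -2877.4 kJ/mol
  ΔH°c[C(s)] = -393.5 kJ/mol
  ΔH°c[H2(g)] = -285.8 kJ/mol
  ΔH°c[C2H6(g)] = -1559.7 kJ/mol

Using ΔH = Σ nΔHc°(reactants) − Σ nΔHc°(products):
= [6·(-393.5) + 8·(-285.8)] − [1·(-1559.7) + 1·(-2877.4)]
= -210.3 kJ/mol

ΔHrxn = -210.3 kJ/mol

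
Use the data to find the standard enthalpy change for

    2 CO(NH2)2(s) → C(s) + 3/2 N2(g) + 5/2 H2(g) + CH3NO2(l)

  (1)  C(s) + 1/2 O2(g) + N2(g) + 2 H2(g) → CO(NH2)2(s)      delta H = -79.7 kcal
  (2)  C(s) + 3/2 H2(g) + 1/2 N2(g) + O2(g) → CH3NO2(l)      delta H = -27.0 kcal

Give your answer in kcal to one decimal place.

delta H = 132.4 kcal

(1) reversed and × 2 (CO(NH2)2(s) must end up as a reactant; scale by 2 for the 2 CO(NH2)2(s)): (-2)·(-79.7) = +159.4 kcal
(2) as written (CH3NO2(l) already on the product side): -27.0 kcal
delta H = (+159.4) + (-27.0) = 132.4 kcal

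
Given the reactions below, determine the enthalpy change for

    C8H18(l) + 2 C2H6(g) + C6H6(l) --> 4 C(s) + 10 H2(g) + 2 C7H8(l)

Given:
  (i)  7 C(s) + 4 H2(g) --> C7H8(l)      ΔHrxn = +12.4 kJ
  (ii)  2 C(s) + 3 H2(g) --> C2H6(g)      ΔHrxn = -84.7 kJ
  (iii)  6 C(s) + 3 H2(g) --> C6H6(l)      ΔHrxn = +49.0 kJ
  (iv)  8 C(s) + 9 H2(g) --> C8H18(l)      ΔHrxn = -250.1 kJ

ΔHrxn = 395.3 kJ

(i) × 2: (2)·(+12.4) = +24.8 kJ
(ii) reversed and × 2: (-2)·(-84.7) = +169.4 kJ
(iii) reversed: -49.0 kJ
(iv) reversed: +250.1 kJ
ΔHrxn = (2)·(+12.4) + (-2)·(-84.7) + (-1)·(+49.0) + (-1)·(-250.1) = 395.3 kJ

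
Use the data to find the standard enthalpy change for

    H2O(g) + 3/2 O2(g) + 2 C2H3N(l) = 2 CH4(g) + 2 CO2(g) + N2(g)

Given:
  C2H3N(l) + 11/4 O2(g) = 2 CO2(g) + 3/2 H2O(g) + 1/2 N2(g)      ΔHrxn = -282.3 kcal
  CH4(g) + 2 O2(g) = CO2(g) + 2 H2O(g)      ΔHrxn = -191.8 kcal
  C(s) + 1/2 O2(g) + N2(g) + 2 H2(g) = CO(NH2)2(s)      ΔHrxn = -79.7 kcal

ΔHrxn = -181.0 kcal

equation 1 × 2 (×2 to match 2 C2H3N(l) in the target): (2)·(-282.3) = -564.6 kcal
equation 2 reversed and × 2 (CH4(g) must end up as a product; ×2 to match 2 CH4(g) in the target): (-2)·(-191.8) = +383.6 kcal
equation 3: not needed (CO(NH2)2(s) appears nowhere else).
Summing the manipulated equations, ΔHrxn = (-564.6) + (+383.6) = -181.0 kcal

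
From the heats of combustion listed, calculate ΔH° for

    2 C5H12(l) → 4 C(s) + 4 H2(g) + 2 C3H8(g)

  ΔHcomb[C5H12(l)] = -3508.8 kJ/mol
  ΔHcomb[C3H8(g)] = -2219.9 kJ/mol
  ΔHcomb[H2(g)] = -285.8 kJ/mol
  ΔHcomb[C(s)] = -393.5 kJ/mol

ΔH° = 139.4 kJ/mol

With combustion enthalpies, reactants minus products:
= [2·(-3508.8)] − [4·(-393.5) + 4·(-285.8) + 2·(-2219.9)]
= 139.4 kJ/mol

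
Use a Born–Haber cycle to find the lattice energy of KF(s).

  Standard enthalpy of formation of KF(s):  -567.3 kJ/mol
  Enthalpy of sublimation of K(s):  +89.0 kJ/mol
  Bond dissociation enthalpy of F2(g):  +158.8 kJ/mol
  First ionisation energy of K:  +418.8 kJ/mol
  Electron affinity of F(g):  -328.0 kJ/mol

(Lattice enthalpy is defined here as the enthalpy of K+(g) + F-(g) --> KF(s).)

ΔHf° = 1·ΔHsub + 1·(ΣIE) + 1/2·D(F2) + 1·EA + U
-567.3 = 1·(+89.0) + 1·(+418.8) + 1/2·(+158.8) + 1·(-328.0) + U
U = -567.3 − (+259.2) = -826.5 kJ/mol

U = -826.5 kJ/mol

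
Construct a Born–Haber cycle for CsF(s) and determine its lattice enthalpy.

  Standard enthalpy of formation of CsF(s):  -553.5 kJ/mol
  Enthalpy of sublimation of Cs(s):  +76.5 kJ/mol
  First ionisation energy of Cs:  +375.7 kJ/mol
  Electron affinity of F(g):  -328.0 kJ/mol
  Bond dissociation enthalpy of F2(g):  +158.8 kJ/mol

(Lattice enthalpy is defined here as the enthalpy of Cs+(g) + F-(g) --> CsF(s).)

U = -757.1 kJ/mol

ΔHf° = 1·ΔHsub + 1·(ΣIE) + 1/2·D(F2) + 1·EA + U
-553.5 = 1·(+76.5) + 1·(+375.7) + 1/2·(+158.8) + 1·(-328.0) + U
U = -553.5 − (+203.6) = -757.1 kJ/mol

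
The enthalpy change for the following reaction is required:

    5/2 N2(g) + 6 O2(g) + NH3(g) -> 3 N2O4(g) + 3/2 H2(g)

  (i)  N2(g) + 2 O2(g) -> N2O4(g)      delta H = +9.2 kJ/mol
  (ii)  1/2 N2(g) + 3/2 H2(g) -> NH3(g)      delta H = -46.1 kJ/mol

delta H = 73.7 kJ/mol

(i) × 3 (×3 to match 3 N2O4(g) in the target): (3)·(+9.2) = +27.6 kJ/mol
(ii) reversed (NH3(g) must end up as a reactant): +46.1 kJ/mol
Combining the equations, delta H = (3)·(+9.2) + (-1)·(-46.1) = 73.7 kJ/mol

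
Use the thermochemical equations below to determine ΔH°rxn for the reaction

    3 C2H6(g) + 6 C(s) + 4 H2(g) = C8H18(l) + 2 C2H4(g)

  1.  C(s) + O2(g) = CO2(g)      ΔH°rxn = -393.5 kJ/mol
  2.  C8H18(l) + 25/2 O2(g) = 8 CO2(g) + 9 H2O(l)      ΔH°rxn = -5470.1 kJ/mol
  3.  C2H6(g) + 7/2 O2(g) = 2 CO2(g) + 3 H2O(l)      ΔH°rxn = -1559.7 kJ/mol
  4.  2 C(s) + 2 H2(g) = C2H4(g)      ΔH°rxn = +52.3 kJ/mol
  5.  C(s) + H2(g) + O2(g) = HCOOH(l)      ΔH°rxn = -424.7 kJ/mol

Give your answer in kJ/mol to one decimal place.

ΔH°rxn = 108.6 kJ/mol

eq. 1 × 2: (2)·(-393.5) = -787.0 kJ/mol
eq. 2 reversed (reverse to put C8H18(l) on the product side): +5470.1 kJ/mol
eq. 3 × 3 (scale by 3 for the 3 C2H6(g)): (3)·(-1559.7) = -4679.1 kJ/mol
eq. 4 × 2 (×2 to match 2 C2H4(g) in the target): (2)·(+52.3) = +104.6 kJ/mol
eq. 5: not needed (HCOOH(l) appears nowhere else).
ΔH°rxn = (-787.0) + (+5470.1) + (-4679.1) + (+104.6) = 108.6 kJ/mol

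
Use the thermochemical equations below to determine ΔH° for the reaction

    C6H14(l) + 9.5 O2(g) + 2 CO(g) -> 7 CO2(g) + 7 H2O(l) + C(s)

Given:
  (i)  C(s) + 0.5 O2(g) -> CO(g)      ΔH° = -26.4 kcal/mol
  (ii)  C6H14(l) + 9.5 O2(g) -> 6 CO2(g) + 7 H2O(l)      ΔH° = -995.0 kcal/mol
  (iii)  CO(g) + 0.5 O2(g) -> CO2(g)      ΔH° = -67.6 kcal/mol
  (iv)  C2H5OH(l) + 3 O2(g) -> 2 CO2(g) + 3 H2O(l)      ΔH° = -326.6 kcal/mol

ΔH° = -1036.2 kcal/mol

(i) reversed (C(s) must end up as a product): +26.4 kcal/mol
(ii) as written (C6H14(l) already on the reactant side): -995.0 kcal/mol
(iii) as written: -67.6 kcal/mol
(iv): not needed (C2H5OH(l) appears nowhere else).
ΔH° = (-1)·(-26.4) + (1)·(-995.0) + (1)·(-67.6) = -1036.2 kcal/mol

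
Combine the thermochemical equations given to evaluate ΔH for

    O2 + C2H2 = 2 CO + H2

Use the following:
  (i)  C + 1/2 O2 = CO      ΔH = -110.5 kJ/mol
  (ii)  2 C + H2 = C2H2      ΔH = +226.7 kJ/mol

(i) × 2 (scale by 2 for the 2 CO): (2)·(-110.5) = -221.0 kJ/mol
(ii) reversed (C2H2 must end up as a reactant): -226.7 kJ/mol
Combining the equations, ΔH = (-221.0) + (-226.7) = -447.7 kJ/mol

ΔH = -447.7 kJ/mol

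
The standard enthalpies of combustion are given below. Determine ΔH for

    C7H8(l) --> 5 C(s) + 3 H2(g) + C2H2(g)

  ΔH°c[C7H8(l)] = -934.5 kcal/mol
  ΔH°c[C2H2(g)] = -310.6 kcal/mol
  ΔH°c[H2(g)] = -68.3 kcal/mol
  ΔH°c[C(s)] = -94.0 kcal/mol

ΔH = 51.0 kcal/mol

With combustion enthalpies, reactants minus products:
= [1·(-934.5)] − [5·(-94.0) + 3·(-68.3) + 1·(-310.6)]
= 51.0 kcal/mol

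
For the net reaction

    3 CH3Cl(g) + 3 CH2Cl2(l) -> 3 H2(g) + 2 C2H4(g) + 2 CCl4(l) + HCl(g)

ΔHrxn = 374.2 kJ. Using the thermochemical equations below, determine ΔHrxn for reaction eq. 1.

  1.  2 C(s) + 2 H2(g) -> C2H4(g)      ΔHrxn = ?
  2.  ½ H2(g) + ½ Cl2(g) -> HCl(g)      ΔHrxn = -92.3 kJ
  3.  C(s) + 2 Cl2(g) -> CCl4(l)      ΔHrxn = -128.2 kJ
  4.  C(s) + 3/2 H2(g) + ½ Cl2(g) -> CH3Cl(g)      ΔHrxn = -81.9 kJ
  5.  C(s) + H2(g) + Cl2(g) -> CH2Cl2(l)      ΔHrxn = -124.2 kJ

ΔHrxn = 52.3 kJ

eq. 1 × 2 (×2 to match 2 C2H4(g) in the target): contributes 2·x
eq. 2 as written (HCl(g) already on the product side): -92.3 kJ
eq. 3 × 2 (×2 to match 2 CCl4(l) in the target): (2)·(-128.2) = -256.4 kJ
eq. 4 reversed and × 3 (CH3Cl(g) must end up as a reactant; ×3 to match 3 CH3Cl(g) in the target): (-3)·(-81.9) = +245.7 kJ
eq. 5 reversed and × 3 (CH2Cl2(l) must end up as a reactant; scale by 3 for the 3 CH2Cl2(l)): (-3)·(-124.2) = +372.6 kJ
+374.2 = (-92.3) + (-256.4) + (+245.7) + (+372.6) + 2·x
x = (+374.2 − (+269.6)) / (2) = 52.3 kJ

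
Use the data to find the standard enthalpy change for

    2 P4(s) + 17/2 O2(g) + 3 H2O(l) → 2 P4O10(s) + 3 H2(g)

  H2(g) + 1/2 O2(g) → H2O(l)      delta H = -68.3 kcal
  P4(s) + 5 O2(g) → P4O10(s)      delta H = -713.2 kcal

delta H = -1221.5 kcal

equation 1 reversed and × 3: (-3)·(-68.3) = +204.9 kcal
equation 2 × 2: (2)·(-713.2) = -1426.4 kcal
delta H = (+204.9) + (-1426.4) = -1221.5 kcal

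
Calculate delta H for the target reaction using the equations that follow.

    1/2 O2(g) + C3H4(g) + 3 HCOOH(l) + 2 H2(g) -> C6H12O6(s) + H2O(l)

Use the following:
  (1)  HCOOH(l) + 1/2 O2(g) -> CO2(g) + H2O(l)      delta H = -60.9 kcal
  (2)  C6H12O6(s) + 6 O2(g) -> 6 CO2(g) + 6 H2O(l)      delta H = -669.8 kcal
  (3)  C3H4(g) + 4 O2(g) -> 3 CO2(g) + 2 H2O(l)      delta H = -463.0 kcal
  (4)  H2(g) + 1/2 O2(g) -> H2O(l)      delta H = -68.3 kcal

(1) × 3: (3)·(-60.9) = -182.7 kcal
(2) reversed: +669.8 kcal
(3) as written: -463.0 kcal
(4) × 2: (2)·(-68.3) = -136.6 kcal
Summing the manipulated equations, delta H = (3)·(-60.9) + (-1)·(-669.8) + (1)·(-463.0) + (2)·(-68.3) = -112.5 kcal

delta H = -112.5 kcal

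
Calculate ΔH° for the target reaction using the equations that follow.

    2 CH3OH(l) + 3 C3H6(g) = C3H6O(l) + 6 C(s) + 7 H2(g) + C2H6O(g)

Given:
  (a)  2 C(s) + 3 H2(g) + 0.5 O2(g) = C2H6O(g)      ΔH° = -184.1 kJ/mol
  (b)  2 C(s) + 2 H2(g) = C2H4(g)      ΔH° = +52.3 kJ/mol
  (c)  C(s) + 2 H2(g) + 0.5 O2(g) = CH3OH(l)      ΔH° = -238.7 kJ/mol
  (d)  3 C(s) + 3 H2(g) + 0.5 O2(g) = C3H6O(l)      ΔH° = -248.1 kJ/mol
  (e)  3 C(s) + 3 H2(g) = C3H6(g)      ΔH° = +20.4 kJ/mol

(a) as written (C2H6O(g) already on the product side): -184.1 kJ/mol
(b): not needed (C2H4(g) appears nowhere else).
(c) reversed and × 2 (reverse to put CH3OH(l) on the reactant side; ×2 to match 2 CH3OH(l) in the target): (-2)·(-238.7) = +477.4 kJ/mol
(d) as written (C3H6O(l) already on the product side): -248.1 kJ/mol
(e) reversed and × 3 (C3H6(g) must end up as a reactant; ×3 to match 3 C3H6(g) in the target): (-3)·(+20.4) = -61.2 kJ/mol
ΔH° = (1)·(-184.1) + (-2)·(-238.7) + (1)·(-248.1) + (-3)·(+20.4) = -16.0 kJ/mol

ΔH° = -16.0 kJ/mol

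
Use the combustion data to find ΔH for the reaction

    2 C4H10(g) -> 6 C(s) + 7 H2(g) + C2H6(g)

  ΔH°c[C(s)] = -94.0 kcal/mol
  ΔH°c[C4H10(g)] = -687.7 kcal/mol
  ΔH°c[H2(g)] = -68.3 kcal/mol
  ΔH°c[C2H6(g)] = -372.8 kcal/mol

With combustion enthalpies, reactants minus products:
= [2·(-687.7)] − [6·(-94.0) + 7·(-68.3) + 1·(-372.8)]
= 39.5 kcal/mol

ΔH = 39.5 kcal/mol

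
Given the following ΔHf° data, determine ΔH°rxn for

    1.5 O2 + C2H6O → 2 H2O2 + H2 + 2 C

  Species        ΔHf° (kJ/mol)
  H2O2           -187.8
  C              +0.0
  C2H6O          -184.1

Products: 2·(-187.8) + 1·(+0.0) + 2·(+0.0) = -375.6
Reactants: 3/2·(+0.0) + 1·(-184.1) = -184.1
ΔH°rxn = (-375.6) − (-184.1) = -191.5 kJ/mol

ΔH°rxn = -191.5 kJ/mol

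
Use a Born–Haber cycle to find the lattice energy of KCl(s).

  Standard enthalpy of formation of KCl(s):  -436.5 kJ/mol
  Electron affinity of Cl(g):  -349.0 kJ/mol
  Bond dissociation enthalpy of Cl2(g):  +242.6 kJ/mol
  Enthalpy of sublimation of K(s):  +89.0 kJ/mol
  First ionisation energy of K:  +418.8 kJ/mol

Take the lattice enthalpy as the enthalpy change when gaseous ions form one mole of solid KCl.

ΔHf° = 1·ΔHsub + 1·(ΣIE) + 1/2·D(Cl2) + 1·EA + U
-436.5 = 1·(+89.0) + 1·(+418.8) + 1/2·(+242.6) + 1·(-349.0) + U
U = -436.5 − (+280.1) = -716.6 kJ/mol

U = -716.6 kJ/mol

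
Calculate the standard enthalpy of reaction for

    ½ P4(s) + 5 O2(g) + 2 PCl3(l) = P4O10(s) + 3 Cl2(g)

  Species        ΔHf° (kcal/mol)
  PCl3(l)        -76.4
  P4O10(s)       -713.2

ΔHrxn = -560.4 kcal/mol

Products: 1·(-713.2) + 3·(+0.0) = -713.2
Reactants: 1/2·(+0.0) + 5·(+0.0) + 2·(-76.4) = -152.8
ΔHrxn = (-713.2) − (-152.8) = -560.4 kcal/mol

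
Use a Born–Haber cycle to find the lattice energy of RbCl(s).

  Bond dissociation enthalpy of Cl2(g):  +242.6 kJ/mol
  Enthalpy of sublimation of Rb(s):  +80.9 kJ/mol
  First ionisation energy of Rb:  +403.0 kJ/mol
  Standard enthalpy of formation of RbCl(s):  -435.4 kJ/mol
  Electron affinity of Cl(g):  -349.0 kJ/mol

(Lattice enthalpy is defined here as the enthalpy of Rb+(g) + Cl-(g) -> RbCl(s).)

ΔHf° = 1·ΔHsub + 1·(ΣIE) + 1/2·D(Cl2) + 1·EA + U
-435.4 = 1·(+80.9) + 1·(+403.0) + 1/2·(+242.6) + 1·(-349.0) + U
U = -435.4 − (+256.2) = -691.6 kJ/mol

U = -691.6 kJ/mol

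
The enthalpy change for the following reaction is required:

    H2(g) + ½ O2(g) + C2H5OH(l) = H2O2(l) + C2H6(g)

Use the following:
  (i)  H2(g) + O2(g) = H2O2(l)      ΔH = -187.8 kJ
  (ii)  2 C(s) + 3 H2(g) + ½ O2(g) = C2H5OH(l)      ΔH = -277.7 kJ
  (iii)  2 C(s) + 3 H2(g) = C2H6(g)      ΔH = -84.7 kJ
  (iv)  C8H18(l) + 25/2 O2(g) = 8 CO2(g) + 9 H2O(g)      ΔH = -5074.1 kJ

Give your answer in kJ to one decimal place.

ΔH = 5.2 kJ

(i) as written (H2O2(l) already on the product side): -187.8 kJ
(ii) reversed (reverse to put C2H5OH(l) on the reactant side): +277.7 kJ
(iii) as written (C2H6(g) already on the product side): -84.7 kJ
(iv): not needed (CO2(g) appears nowhere else).
Summing the manipulated equations, ΔH = (-187.8) + (+277.7) + (-84.7) = 5.2 kJ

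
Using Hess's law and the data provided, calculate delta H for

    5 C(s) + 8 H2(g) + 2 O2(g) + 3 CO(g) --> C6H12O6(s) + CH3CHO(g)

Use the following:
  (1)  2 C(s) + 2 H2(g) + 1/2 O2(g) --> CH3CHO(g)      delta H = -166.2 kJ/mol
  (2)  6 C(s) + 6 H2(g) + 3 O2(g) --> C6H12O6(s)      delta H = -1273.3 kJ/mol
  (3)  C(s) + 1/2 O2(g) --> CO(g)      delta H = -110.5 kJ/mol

(1) as written: -166.2 kJ/mol
(2) as written: -1273.3 kJ/mol
(3) reversed and × 3: (-3)·(-110.5) = +331.5 kJ/mol
Since enthalpy is a state function, delta H = (-166.2) + (-1273.3) + (+331.5) = -1108.0 kJ/mol

delta H = -1108.0 kJ/mol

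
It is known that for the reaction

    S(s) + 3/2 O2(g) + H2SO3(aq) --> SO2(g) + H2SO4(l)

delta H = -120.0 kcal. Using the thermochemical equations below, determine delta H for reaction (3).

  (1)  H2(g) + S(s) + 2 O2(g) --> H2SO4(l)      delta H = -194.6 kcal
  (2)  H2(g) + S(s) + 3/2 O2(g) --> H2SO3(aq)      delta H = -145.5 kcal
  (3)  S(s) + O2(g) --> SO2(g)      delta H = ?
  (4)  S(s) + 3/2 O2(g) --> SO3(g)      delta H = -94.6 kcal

delta H = -70.9 kcal

(1) as written: -194.6 kcal
(2) reversed: +145.5 kcal
(3) as written: contributes x
(4): not needed.
-120.0 = (-194.6) + (+145.5) + x
x = (-120.0 − (-49.1)) / (1) = -70.9 kcal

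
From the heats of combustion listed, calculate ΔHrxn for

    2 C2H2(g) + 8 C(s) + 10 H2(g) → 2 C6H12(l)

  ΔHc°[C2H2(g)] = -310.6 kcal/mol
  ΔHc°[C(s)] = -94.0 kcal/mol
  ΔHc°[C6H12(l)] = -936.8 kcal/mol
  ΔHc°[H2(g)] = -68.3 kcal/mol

ΔHrxn = -182.6 kcal/mol

With combustion enthalpies, reactants minus products:
= [2·(-310.6) + 8·(-94.0) + 10·(-68.3)] − [2·(-936.8)]
= -182.6 kcal/mol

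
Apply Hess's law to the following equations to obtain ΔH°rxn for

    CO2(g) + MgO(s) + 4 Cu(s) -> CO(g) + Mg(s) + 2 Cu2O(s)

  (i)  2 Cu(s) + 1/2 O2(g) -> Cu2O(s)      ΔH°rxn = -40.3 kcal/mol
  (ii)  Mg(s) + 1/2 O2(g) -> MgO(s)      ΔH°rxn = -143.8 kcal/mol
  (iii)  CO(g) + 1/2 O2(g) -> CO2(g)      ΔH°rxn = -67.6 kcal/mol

(i) × 2 (scale by 2 for the 2 Cu2O(s)): (2)·(-40.3) = -80.6 kcal/mol
(ii) reversed (reverse to put MgO(s) on the reactant side): +143.8 kcal/mol
(iii) reversed (reverse to put CO(g) on the product side): +67.6 kcal/mol
ΔH°rxn = (-80.6) + (+143.8) + (+67.6) = 130.8 kcal/mol

ΔH°rxn = 130.8 kcal/mol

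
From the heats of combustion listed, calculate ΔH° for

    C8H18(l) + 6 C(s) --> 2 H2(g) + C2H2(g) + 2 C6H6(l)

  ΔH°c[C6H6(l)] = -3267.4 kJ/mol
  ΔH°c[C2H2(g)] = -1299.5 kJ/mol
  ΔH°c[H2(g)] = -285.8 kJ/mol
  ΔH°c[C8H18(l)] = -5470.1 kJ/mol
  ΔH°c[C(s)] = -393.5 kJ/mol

ΔH° = 574.8 kJ/mol

With combustion enthalpies, reactants minus products:
= [1·(-5470.1) + 6·(-393.5)] − [2·(-285.8) + 1·(-1299.5) + 2·(-3267.4)]
= 574.8 kJ/mol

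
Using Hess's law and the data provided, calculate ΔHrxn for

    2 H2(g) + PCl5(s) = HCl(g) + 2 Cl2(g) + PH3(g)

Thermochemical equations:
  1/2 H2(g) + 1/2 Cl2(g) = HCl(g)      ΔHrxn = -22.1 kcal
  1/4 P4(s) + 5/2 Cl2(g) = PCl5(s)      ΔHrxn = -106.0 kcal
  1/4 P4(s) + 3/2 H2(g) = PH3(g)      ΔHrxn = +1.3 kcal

ΔHrxn = 85.2 kcal

equation 1 as written (HCl(g) already on the product side): -22.1 kcal
equation 2 reversed (reverse to put PCl5(s) on the reactant side): +106.0 kcal
equation 3 as written (PH3(g) already on the product side): +1.3 kcal
Combining the equations, ΔHrxn = (1)·(-22.1) + (-1)·(-106.0) + (1)·(+1.3) = 85.2 kcal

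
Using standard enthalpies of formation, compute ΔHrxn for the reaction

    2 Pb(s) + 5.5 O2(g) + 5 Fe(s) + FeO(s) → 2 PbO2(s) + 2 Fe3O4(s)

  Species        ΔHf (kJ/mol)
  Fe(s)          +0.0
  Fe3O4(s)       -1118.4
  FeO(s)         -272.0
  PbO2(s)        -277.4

ΔHrxn = -2519.6 kJ/mol

Products: 2·(-277.4) + 2·(-1118.4) = -2791.6
Reactants: 2·(+0.0) + 11/2·(+0.0) + 5·(+0.0) + 1·(-272.0) = -272.0
ΔHrxn = (-2791.6) − (-272.0) = -2519.6 kJ/mol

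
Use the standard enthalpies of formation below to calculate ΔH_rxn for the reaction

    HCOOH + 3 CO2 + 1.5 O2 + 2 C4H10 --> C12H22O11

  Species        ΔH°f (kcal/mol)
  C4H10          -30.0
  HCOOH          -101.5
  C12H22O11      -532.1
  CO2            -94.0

ΔH_rxn = -88.6 kcal/mol

ΔH°rxn = Σ nΔHf°(products) − Σ nΔHf°(reactants).
Products: 1·(-532.1) = -532.1
Reactants: 1·(-101.5) + 3·(-94.0) + 3/2·(+0.0) + 2·(-30.0) = -443.5
ΔH_rxn = (-532.1) − (-443.5) = -88.6 kcal/mol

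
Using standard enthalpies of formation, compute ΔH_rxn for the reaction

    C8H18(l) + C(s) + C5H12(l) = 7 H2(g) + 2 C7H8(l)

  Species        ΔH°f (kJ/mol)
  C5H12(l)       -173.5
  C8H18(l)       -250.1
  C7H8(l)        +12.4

ΔH_rxn = 448.4 kJ/mol

Products: 7·(+0.0) + 2·(+12.4) = +24.8
Reactants: 1·(-250.1) + 1·(+0.0) + 1·(-173.5) = -423.6
ΔH_rxn = (+24.8) − (-423.6) = 448.4 kJ/mol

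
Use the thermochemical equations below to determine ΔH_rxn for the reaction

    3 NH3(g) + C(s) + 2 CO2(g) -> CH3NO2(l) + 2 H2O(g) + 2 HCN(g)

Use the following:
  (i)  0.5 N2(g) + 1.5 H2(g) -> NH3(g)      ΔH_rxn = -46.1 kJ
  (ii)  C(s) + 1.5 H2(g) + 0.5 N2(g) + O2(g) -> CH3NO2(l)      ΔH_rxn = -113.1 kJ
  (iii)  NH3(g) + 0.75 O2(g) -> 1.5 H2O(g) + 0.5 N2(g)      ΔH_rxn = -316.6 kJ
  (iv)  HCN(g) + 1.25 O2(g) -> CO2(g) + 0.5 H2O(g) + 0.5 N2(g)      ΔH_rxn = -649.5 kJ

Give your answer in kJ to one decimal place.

(i) reversed: +46.1 kJ
(ii) as written: -113.1 kJ
(iii) × 2: (2)·(-316.6) = -633.2 kJ
(iv) reversed and × 2: (-2)·(-649.5) = +1299.0 kJ
ΔH_rxn = (+46.1) + (-113.1) + (-633.2) + (+1299.0) = 598.8 kJ

ΔH_rxn = 598.8 kJ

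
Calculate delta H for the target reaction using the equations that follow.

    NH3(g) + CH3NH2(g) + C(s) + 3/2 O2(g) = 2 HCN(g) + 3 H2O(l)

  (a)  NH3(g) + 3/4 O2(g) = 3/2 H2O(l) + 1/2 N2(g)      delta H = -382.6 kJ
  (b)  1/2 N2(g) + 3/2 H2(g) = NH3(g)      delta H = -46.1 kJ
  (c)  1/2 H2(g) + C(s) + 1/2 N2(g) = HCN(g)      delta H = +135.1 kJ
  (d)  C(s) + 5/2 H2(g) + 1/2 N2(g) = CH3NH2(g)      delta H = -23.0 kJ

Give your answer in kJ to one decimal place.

(a) × 2: (2)·(-382.6) = -765.2 kJ
(b) as written: -46.1 kJ
(c) × 2: (2)·(+135.1) = +270.2 kJ
(d) reversed: +23.0 kJ
delta H = (-765.2) + (-46.1) + (+270.2) + (+23.0) = -518.1 kJ

delta H = -518.1 kJ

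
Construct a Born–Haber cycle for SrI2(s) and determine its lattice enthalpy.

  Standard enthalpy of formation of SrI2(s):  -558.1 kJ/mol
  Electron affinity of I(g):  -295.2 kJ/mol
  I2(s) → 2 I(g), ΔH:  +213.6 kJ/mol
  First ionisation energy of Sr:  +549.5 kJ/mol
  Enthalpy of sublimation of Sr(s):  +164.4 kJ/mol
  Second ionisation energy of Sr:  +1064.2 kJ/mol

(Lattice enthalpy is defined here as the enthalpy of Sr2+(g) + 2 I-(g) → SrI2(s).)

U = -1959.4 kJ/mol

ΔHf° = 1·ΔHsub + 1·(ΣIE) + 1·D(I2) + 2·EA + U
-558.1 = 1·(+164.4) + 1·(+1613.7) + 1·(+213.6) + 2·(-295.2) + U
U = -558.1 − (+1401.3) = -1959.4 kJ/mol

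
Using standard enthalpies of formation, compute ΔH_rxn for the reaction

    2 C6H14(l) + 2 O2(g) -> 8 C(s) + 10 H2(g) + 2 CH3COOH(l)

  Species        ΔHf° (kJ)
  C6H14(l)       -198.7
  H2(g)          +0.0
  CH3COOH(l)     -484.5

ΔH°rxn = Σ nΔHf°(products) − Σ nΔHf°(reactants).
Products: 8·(+0.0) + 10·(+0.0) + 2·(-484.5) = -969.0
Reactants: 2·(-198.7) + 2·(+0.0) = -397.4
ΔH_rxn = (-969.0) − (-397.4) = -571.6 kJ

ΔH_rxn = -571.6 kJ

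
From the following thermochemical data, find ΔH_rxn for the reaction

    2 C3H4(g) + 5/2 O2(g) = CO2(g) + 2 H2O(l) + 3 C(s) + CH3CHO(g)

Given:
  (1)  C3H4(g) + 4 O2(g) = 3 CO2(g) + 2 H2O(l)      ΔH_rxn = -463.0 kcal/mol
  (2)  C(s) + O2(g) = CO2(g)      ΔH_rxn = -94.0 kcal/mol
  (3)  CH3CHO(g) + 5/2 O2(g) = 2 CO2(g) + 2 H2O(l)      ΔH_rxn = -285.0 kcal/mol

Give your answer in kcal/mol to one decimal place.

(1) × 2 (×2 to match 2 C3H4(g) in the target): (2)·(-463.0) = -926.0 kcal/mol
(2) reversed and × 3 (reverse to put C(s) on the product side; scale by 3 for the 3 C(s)): (-3)·(-94.0) = +282.0 kcal/mol
(3) reversed (reverse to put CH3CHO(g) on the product side): +285.0 kcal/mol
ΔH_rxn = (-926.0) + (+282.0) + (+285.0) = -359.0 kcal/mol

ΔH_rxn = -359.0 kcal/mol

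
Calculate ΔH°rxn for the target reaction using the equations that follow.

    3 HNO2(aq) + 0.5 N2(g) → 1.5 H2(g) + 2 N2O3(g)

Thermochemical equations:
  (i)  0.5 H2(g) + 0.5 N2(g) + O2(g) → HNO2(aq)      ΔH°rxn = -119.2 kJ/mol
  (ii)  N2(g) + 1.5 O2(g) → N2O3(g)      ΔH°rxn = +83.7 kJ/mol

(i) reversed and × 3: (-3)·(-119.2) = +357.6 kJ/mol
(ii) × 2: (2)·(+83.7) = +167.4 kJ/mol
Combining the equations, ΔH°rxn = (+357.6) + (+167.4) = 525.0 kJ/mol

ΔH°rxn = 525.0 kJ/mol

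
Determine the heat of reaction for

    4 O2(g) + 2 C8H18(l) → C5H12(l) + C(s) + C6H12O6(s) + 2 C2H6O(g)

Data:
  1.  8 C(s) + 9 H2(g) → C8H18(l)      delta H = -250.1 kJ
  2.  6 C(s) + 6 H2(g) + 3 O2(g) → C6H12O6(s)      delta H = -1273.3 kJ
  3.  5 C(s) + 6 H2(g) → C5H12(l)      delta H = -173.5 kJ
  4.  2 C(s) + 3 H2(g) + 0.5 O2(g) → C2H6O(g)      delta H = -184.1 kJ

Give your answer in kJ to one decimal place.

eq. 1 reversed and × 2 (reverse to put C8H18(l) on the reactant side; scale by 2 for the 2 C8H18(l)): (-2)·(-250.1) = +500.2 kJ
eq. 2 as written (C6H12O6(s) already on the product side): -1273.3 kJ
eq. 3 as written (C5H12(l) already on the product side): -173.5 kJ
eq. 4 × 2 (×2 to match 2 C2H6O(g) in the target): (2)·(-184.1) = -368.2 kJ
Since enthalpy is a state function, delta H = (+500.2) + (-1273.3) + (-173.5) + (-368.2) = -1314.8 kJ

delta H = -1314.8 kJ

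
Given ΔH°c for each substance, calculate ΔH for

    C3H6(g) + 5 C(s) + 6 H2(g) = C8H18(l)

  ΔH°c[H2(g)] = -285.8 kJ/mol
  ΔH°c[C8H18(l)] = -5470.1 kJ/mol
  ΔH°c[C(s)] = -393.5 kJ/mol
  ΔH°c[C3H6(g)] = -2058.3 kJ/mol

With combustion enthalpies, reactants minus products:
= [1·(-2058.3) + 5·(-393.5) + 6·(-285.8)] − [1·(-5470.1)]
= -270.5 kJ/mol

ΔH = -270.5 kJ/mol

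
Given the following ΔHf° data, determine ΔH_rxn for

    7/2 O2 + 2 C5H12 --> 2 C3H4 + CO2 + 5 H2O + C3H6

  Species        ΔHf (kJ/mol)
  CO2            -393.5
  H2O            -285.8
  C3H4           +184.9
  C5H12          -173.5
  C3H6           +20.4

ΔH_rxn = -1085.3 kJ/mol

Products: 2·(+184.9) + 1·(-393.5) + 5·(-285.8) + 1·(+20.4) = -1432.3
Reactants: 7/2·(+0.0) + 2·(-173.5) = -347.0
ΔH_rxn = (-1432.3) − (-347.0) = -1085.3 kJ/mol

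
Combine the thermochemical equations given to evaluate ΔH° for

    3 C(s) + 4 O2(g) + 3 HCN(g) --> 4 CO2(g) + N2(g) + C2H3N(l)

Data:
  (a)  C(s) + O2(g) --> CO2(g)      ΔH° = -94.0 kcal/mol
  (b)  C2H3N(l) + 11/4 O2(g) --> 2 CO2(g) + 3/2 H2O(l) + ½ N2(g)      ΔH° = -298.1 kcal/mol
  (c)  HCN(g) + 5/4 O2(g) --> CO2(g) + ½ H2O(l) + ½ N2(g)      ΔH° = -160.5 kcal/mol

ΔH° = -465.4 kcal/mol

(a) × 3: (3)·(-94.0) = -282.0 kcal/mol
(b) reversed: +298.1 kcal/mol
(c) × 3: (3)·(-160.5) = -481.5 kcal/mol
By Hess's law, ΔH° = (3)·(-94.0) + (-1)·(-298.1) + (3)·(-160.5) = -465.4 kcal/mol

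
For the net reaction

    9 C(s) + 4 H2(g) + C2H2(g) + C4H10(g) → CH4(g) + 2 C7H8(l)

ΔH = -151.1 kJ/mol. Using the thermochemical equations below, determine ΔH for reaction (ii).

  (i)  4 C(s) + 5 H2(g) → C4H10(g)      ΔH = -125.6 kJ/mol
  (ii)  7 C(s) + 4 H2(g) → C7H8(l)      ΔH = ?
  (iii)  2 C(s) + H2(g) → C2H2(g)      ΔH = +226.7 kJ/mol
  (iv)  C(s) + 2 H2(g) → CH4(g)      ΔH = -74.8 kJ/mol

(i) reversed: +125.6 kJ/mol
(ii) × 2: contributes 2·x
(iii) reversed: -226.7 kJ/mol
(iv) as written: -74.8 kJ/mol
-151.1 = (+125.6) + (-226.7) + (-74.8) + 2·x
x = (-151.1 − (-175.9)) / (2) = 12.4 kJ/mol

ΔH = 12.4 kJ/mol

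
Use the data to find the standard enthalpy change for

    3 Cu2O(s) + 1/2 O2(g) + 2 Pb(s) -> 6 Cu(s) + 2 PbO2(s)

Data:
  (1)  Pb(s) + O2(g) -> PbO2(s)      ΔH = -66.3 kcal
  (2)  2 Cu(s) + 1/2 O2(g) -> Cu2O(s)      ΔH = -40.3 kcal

(1) × 2: (2)·(-66.3) = -132.6 kcal
(2) reversed and × 3: (-3)·(-40.3) = +120.9 kcal
By Hess's law, ΔH = (2)·(-66.3) + (-3)·(-40.3) = -11.7 kcal

ΔH = -11.7 kcal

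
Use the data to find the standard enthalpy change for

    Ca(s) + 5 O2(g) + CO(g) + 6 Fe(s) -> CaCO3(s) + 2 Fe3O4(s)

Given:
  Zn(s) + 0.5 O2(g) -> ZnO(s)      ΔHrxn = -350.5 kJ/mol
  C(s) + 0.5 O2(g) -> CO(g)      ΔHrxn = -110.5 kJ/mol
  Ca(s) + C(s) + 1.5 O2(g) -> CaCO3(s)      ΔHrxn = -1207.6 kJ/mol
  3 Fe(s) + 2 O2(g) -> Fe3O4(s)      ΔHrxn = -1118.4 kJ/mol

equation 1: not needed (Zn(s) appears nowhere else).
equation 2 reversed (CO(g) must end up as a reactant): +110.5 kJ/mol
equation 3 as written (CaCO3(s) already on the product side): -1207.6 kJ/mol
equation 4 × 2 (×2 to match 2 Fe3O4(s) in the target): (2)·(-1118.4) = -2236.8 kJ/mol
By Hess's law, ΔHrxn = (-1)·(-110.5) + (1)·(-1207.6) + (2)·(-1118.4) = -3333.9 kJ/mol

ΔHrxn = -3333.9 kJ/mol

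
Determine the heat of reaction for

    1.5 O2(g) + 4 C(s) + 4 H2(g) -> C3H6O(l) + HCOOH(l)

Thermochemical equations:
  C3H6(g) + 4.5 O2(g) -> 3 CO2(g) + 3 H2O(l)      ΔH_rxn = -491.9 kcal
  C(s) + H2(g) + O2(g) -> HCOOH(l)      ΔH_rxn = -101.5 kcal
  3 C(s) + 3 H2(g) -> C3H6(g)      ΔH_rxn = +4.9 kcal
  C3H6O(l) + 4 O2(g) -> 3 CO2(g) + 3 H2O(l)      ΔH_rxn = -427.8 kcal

equation 1 as written: -491.9 kcal
equation 2 as written (HCOOH(l) already on the product side): -101.5 kcal
equation 3 as written: +4.9 kcal
equation 4 reversed (C3H6O(l) must end up as a product): +427.8 kcal
By Hess's law, ΔH_rxn = (1)·(-491.9) + (1)·(-101.5) + (1)·(+4.9) + (-1)·(-427.8) = -160.7 kcal

ΔH_rxn = -160.7 kcal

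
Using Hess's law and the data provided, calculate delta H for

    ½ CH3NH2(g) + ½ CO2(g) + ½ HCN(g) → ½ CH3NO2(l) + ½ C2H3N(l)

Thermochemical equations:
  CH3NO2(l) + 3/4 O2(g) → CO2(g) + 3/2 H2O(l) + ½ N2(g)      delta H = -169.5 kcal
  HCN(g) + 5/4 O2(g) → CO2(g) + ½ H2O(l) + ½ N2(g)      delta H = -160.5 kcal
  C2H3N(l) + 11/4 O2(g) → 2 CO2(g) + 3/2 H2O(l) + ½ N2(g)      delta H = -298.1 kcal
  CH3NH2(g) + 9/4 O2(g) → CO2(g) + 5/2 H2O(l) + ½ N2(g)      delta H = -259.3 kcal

delta H = 23.9 kcal

equation 1 reversed and × 1/2: (-1/2)·(-169.5) = +84.75 kcal
equation 2 × 1/2: (1/2)·(-160.5) = -80.25 kcal
equation 3 reversed and × 1/2: (-1/2)·(-298.1) = +149.05 kcal
equation 4 × 1/2: (1/2)·(-259.3) = -129.65 kcal
delta H = (+84.75) + (-80.25) + (+149.05) + (-129.65) = 23.9 kcal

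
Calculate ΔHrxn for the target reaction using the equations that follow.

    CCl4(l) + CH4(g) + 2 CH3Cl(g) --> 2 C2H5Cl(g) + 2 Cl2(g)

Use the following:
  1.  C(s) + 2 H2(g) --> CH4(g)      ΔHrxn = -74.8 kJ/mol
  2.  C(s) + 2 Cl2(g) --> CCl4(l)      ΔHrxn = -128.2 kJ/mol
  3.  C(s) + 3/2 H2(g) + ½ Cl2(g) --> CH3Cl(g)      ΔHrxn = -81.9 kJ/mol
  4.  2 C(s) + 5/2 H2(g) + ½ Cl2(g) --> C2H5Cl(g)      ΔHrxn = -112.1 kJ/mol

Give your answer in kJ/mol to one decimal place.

ΔHrxn = 142.6 kJ/mol

eq. 1 reversed: +74.8 kJ/mol
eq. 2 reversed: +128.2 kJ/mol
eq. 3 reversed and × 2: (-2)·(-81.9) = +163.8 kJ/mol
eq. 4 × 2: (2)·(-112.1) = -224.2 kJ/mol
Summing the manipulated equations, ΔHrxn = (+74.8) + (+128.2) + (+163.8) + (-224.2) = 142.6 kJ/mol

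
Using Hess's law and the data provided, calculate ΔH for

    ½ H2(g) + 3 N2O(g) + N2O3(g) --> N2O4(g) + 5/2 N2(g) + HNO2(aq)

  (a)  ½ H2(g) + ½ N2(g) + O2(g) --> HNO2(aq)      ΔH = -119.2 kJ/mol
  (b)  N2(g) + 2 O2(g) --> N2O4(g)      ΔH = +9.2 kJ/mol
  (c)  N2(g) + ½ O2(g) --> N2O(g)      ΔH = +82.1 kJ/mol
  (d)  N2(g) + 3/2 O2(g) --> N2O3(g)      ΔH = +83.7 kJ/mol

ΔH = -440.0 kJ/mol

(a) as written: -119.2 kJ/mol
(b) as written: +9.2 kJ/mol
(c) reversed and × 3: (-3)·(+82.1) = -246.3 kJ/mol
(d) reversed: -83.7 kJ/mol
Combining the equations, ΔH = (-119.2) + (+9.2) + (-246.3) + (-83.7) = -440.0 kJ/mol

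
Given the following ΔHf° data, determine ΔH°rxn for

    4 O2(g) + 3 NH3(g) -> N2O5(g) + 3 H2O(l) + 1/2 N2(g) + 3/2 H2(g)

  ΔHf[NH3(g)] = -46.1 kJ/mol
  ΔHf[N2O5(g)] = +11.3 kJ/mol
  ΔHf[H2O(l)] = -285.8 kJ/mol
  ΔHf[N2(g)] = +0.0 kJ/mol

ΔH°rxn = -707.8 kJ/mol

Products: 1·(+11.3) + 3·(-285.8) + 1/2·(+0.0) + 3/2·(+0.0) = -846.1
Reactants: 4·(+0.0) + 3·(-46.1) = -138.3
ΔH°rxn = (-846.1) − (-138.3) = -707.8 kJ/mol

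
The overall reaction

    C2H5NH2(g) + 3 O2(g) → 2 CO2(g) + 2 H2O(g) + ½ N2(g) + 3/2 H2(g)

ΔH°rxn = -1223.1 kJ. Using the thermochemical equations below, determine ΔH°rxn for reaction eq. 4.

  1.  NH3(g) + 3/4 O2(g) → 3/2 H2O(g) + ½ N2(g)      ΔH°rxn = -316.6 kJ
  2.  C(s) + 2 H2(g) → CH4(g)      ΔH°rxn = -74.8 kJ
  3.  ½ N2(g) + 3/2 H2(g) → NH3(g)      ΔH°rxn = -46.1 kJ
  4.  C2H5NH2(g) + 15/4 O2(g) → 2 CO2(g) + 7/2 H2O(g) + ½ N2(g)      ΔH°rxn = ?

ΔH°rxn = -1585.8 kJ

eq. 1 reversed: +316.6 kJ
eq. 2: not needed.
eq. 3 reversed: +46.1 kJ
eq. 4 as written: contributes x
-1223.1 = (+316.6) + (+46.1) + x
x = (-1223.1 − (+362.7)) / (1) = -1585.8 kJ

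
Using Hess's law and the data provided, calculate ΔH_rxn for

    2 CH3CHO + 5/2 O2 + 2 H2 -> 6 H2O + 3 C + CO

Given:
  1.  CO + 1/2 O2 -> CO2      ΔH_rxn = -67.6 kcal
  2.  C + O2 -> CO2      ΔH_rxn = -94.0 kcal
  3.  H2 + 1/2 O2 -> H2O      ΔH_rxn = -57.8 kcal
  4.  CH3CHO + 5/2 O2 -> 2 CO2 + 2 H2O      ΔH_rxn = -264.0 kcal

ΔH_rxn = -294.0 kcal

eq. 1 reversed: +67.6 kcal
eq. 2 reversed and × 3: (-3)·(-94.0) = +282.0 kcal
eq. 3 × 2: (2)·(-57.8) = -115.6 kcal
eq. 4 × 2: (2)·(-264.0) = -528.0 kcal
Summing the manipulated equations, ΔH_rxn = (+67.6) + (+282.0) + (-115.6) + (-528.0) = -294.0 kcal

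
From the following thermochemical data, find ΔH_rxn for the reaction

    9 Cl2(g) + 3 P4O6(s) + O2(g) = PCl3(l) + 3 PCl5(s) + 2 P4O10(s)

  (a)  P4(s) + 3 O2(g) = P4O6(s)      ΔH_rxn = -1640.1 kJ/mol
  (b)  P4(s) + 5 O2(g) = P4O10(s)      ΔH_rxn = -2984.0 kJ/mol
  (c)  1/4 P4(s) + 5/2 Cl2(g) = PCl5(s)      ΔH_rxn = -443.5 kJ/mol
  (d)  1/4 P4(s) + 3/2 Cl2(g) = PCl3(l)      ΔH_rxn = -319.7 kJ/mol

(a) reversed and × 3 (reverse to put P4O6(s) on the reactant side; ×3 to match 3 P4O6(s) in the target): (-3)·(-1640.1) = +4920.3 kJ/mol
(b) × 2 (scale by 2 for the 2 P4O10(s)): (2)·(-2984.0) = -5968.0 kJ/mol
(c) × 3 (scale by 3 for the 3 PCl5(s)): (3)·(-443.5) = -1330.5 kJ/mol
(d) as written (PCl3(l) already on the product side): -319.7 kJ/mol
ΔH_rxn = (+4920.3) + (-5968.0) + (-1330.5) + (-319.7) = -2697.9 kJ/mol

ΔH_rxn = -2697.9 kJ/mol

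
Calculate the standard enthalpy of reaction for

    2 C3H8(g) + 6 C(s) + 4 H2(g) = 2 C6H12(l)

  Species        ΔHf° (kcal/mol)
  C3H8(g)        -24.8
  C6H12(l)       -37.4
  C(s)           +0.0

ΔHrxn = -25.2 kcal/mol

ΔH°rxn = Σ nΔHf°(products) − Σ nΔHf°(reactants).
Products: 2·(-37.4) = -74.8
Reactants: 2·(-24.8) + 6·(+0.0) + 4·(+0.0) = -49.6
ΔHrxn = (-74.8) − (-49.6) = -25.2 kcal/mol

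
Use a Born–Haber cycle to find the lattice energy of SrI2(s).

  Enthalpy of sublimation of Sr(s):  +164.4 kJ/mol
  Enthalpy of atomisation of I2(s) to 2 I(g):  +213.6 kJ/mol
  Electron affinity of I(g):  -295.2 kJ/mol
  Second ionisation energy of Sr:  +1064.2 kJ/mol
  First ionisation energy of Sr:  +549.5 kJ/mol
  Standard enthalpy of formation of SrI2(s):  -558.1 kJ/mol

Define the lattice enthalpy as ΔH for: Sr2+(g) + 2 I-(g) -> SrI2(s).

ΔHf° = 1·ΔHsub + 1·(ΣIE) + 1·D(I2) + 2·EA + U
-558.1 = 1·(+164.4) + 1·(+1613.7) + 1·(+213.6) + 2·(-295.2) + U
U = -558.1 − (+1401.3) = -1959.4 kJ/mol

U = -1959.4 kJ/mol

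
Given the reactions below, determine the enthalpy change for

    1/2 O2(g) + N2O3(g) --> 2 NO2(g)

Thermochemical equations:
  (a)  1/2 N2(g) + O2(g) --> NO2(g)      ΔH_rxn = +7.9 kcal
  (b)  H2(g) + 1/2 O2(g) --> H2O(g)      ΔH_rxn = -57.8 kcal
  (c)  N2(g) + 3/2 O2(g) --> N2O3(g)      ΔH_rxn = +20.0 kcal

(a) × 2: (2)·(+7.9) = +15.8 kcal
(b): not needed.
(c) reversed: -20.0 kcal
Combining the equations, ΔH_rxn = (+15.8) + (-20.0) = -4.2 kcal

ΔH_rxn = -4.2 kcal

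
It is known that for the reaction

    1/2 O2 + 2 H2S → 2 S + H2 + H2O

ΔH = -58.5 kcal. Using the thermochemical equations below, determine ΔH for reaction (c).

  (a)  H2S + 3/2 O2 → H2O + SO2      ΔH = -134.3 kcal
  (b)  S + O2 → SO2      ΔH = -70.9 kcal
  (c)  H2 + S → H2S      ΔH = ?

ΔH = -4.9 kcal

(a) as written: -134.3 kcal
(b) reversed: +70.9 kcal
(c) reversed: contributes −x
-58.5 = (-134.3) + (+70.9) − x
x = (-58.5 − (-63.4)) / (-1) = -4.9 kcal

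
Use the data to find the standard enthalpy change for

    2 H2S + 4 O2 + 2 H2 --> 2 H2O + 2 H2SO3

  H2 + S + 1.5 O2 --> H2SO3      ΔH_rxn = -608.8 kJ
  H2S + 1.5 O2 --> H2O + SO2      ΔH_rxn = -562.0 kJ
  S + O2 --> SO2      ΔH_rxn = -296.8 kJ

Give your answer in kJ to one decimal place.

ΔH_rxn = -1748.0 kJ

equation 1 × 2: (2)·(-608.8) = -1217.6 kJ
equation 2 × 2: (2)·(-562.0) = -1124.0 kJ
equation 3 reversed and × 2: (-2)·(-296.8) = +593.6 kJ
Combining the equations, ΔH_rxn = (-1217.6) + (-1124.0) + (+593.6) = -1748.0 kJ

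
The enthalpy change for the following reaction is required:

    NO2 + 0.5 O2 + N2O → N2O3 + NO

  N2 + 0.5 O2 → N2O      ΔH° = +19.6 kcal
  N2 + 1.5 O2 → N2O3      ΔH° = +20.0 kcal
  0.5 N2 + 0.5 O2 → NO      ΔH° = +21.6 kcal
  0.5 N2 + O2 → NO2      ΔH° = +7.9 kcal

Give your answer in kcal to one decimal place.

ΔH° = 14.1 kcal

equation 1 reversed: -19.6 kcal
equation 2 as written: +20.0 kcal
equation 3 as written: +21.6 kcal
equation 4 reversed: -7.9 kcal
ΔH° = (-1)·(+19.6) + (1)·(+20.0) + (1)·(+21.6) + (-1)·(+7.9) = 14.1 kcal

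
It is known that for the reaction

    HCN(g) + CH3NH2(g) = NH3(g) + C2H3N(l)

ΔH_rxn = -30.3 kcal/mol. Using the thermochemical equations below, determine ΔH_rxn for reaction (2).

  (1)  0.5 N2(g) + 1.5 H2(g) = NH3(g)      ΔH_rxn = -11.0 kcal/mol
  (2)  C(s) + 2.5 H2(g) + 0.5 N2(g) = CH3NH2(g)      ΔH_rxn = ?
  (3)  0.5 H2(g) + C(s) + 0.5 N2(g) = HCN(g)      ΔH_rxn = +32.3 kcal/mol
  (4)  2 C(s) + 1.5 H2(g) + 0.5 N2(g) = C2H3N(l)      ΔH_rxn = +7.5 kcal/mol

(1) as written (NH3(g) already on the product side): -11.0 kcal/mol
(2) reversed (reverse to put CH3NH2(g) on the reactant side): contributes −x
(3) reversed (reverse to put HCN(g) on the reactant side): -32.3 kcal/mol
(4) as written (C2H3N(l) already on the product side): +7.5 kcal/mol
-30.3 = (-11.0) + (-32.3) + (+7.5) − x
x = (-30.3 − (-35.8)) / (-1) = -5.5 kcal/mol

ΔH_rxn = -5.5 kcal/mol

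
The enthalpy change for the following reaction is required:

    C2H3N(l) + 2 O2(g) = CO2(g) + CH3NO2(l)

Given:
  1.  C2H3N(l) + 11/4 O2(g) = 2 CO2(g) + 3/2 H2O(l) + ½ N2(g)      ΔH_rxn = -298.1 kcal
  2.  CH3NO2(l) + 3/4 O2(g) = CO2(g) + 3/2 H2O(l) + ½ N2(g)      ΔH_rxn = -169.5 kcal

ΔH_rxn = -128.6 kcal

eq. 1 as written: -298.1 kcal
eq. 2 reversed: +169.5 kcal
ΔH_rxn = (1)·(-298.1) + (-1)·(-169.5) = -128.6 kcal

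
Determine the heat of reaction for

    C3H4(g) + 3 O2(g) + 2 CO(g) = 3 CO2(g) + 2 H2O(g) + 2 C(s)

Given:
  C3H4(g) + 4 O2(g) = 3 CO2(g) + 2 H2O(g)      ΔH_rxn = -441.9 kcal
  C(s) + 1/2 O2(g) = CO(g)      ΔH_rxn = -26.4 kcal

ΔH_rxn = -389.1 kcal

equation 1 as written (C3H4(g) already on the reactant side): -441.9 kcal
equation 2 reversed and × 2 (reverse to put CO(g) on the reactant side; ×2 to match 2 CO(g) in the target): (-2)·(-26.4) = +52.8 kcal
ΔH_rxn = (1)·(-441.9) + (-2)·(-26.4) = -389.1 kcal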